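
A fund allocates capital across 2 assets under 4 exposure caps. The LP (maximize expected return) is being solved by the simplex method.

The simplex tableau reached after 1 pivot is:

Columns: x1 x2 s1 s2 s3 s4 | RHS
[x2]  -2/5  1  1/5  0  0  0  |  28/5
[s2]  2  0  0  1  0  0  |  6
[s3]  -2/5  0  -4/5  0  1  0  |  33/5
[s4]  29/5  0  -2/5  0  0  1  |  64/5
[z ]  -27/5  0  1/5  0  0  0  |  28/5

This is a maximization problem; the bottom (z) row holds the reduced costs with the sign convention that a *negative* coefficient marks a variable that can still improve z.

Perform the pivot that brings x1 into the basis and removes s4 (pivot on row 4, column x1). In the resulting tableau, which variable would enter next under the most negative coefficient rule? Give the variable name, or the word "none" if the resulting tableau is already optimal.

s1

Pivot element 29/5. New z-row = old z-row − (-27/5)·(row 4/(29/5)).
Updated z-row coefficients: x1: 0, x2: 0, s1: -5/29, s2: 0, s3: 0, s4: 27/29.
The most negative is -5/29 in column s1, so s1 would enter next.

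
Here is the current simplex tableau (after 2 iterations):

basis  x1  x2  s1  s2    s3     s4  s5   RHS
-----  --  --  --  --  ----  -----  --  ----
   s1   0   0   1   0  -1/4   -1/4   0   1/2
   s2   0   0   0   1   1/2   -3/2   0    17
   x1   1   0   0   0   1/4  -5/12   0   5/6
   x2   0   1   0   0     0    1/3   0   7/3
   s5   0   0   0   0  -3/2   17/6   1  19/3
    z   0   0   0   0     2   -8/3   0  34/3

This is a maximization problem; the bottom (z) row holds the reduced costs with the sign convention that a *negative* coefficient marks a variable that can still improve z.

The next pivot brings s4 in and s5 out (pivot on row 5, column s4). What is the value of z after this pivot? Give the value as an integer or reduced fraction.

Minimum ratio for s4: (19/3)/(17/6) = 38/17.
z changes by −(z-row coeff of s4)·ratio = −(-8/3)·(38/17) = 304/51.
New z = 34/3 + (304/51) = 294/17.

294/17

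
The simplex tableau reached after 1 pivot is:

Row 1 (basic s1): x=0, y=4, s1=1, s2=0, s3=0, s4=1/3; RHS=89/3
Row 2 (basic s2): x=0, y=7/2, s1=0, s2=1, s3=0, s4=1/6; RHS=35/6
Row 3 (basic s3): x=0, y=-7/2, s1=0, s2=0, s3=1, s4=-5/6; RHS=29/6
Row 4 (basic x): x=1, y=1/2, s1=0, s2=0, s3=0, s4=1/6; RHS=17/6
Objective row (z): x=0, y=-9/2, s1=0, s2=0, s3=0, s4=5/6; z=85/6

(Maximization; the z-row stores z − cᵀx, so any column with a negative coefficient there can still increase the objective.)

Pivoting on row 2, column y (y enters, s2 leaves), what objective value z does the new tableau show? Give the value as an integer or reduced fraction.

65/3

Minimum ratio for y: (35/6)/(7/2) = 5/3.
z changes by −(z-row coeff of y)·ratio = −(-9/2)·(5/3) = 15/2.
New z = 85/6 + (15/2) = 65/3.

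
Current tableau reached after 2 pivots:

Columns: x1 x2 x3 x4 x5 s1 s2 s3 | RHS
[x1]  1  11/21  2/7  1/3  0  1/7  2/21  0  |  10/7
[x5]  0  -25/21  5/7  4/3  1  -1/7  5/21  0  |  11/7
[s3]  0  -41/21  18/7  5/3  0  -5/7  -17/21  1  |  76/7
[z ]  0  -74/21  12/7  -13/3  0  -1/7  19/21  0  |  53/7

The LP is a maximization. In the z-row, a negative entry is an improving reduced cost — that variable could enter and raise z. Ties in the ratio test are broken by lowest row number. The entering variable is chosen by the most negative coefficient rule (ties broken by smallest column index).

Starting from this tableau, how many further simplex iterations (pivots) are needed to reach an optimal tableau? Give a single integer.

2

pivot: x4 in, x5 out → z = 355/28
pivot: x2 in, x1 out → z = 22
No improving column remains; optimal.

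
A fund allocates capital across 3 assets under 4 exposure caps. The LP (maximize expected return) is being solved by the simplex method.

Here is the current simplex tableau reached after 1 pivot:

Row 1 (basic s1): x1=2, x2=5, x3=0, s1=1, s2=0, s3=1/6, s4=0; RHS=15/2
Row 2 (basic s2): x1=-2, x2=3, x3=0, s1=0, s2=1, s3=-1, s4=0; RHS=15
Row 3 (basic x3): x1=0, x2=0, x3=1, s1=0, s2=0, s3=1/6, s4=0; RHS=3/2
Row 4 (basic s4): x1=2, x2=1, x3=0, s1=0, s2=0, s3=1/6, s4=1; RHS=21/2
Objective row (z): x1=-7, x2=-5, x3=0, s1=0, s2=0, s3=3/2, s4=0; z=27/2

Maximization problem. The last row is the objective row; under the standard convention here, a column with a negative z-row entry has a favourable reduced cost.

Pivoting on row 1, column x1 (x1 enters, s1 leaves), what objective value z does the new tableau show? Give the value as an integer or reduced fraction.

Minimum ratio for x1: (15/2)/2 = 15/4.
z changes by −(z-row coeff of x1)·ratio = −(-7)·(15/4) = 105/4.
New z = 27/2 + (105/4) = 159/4.

159/4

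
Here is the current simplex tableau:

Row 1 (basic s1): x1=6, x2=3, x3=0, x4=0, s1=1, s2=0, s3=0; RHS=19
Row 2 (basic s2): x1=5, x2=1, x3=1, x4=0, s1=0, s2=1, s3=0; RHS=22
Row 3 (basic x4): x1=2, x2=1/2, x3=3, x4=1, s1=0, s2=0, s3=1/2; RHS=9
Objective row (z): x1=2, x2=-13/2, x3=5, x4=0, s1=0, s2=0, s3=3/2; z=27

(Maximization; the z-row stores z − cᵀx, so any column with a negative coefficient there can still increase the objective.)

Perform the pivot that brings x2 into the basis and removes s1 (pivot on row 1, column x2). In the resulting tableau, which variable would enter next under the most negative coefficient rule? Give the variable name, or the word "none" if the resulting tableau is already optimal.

none

Pivot element 3. New z-row = old z-row − (-13/2)·(row 1/3).
Updated z-row coefficients: x1: 15, x2: 0, x3: 5, x4: 0, s1: 13/6, s2: 0, s3: 3/2.
No coefficient is strictly negative; the tableau after this pivot is optimal.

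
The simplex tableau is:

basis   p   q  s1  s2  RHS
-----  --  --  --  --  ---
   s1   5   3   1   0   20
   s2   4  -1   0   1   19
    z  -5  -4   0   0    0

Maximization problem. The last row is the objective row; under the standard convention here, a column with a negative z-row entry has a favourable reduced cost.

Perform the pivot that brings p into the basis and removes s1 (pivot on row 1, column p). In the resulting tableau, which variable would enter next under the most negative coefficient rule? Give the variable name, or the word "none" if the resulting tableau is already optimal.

Pivot element 5. New z-row = old z-row − (-5)·(row 1/5).
Updated z-row coefficients: p: 0, q: -1, s1: 1, s2: 0.
The most negative is -1 in column q, so q would enter next.

q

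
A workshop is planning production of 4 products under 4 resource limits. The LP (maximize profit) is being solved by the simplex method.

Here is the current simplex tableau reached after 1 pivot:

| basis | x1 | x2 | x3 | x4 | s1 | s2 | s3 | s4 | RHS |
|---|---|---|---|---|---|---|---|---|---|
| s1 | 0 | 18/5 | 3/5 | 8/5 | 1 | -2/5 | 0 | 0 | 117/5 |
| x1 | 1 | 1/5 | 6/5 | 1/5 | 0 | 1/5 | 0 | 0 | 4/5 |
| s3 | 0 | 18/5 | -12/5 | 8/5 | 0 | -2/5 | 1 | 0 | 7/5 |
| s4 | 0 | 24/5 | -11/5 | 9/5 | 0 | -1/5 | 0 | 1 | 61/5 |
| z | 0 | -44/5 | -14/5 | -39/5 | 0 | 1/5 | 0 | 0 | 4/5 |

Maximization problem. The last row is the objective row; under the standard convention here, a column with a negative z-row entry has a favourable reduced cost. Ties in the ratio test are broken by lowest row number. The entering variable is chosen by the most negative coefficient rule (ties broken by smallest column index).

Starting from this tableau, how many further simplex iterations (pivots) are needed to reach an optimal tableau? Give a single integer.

pivot: x2 in, s3 out → z = 38/9
pivot: x3 in, x1 out → z = 107/12
pivot: x4 in, x2 out → z = 41/3
No improving column remains; optimal.

3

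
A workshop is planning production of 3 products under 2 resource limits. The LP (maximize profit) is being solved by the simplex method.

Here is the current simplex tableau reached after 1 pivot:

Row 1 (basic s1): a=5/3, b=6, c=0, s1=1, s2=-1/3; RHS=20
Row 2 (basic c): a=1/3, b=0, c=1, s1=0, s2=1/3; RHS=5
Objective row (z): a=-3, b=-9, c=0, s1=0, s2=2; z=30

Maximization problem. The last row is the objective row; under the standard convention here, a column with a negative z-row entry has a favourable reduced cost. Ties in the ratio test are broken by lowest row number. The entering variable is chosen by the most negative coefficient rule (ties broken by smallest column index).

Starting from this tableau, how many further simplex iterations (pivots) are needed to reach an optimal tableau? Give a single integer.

2

pivot: b in, s1 out → z = 60
pivot: a in, b out → z = 66
No improving column remains; optimal.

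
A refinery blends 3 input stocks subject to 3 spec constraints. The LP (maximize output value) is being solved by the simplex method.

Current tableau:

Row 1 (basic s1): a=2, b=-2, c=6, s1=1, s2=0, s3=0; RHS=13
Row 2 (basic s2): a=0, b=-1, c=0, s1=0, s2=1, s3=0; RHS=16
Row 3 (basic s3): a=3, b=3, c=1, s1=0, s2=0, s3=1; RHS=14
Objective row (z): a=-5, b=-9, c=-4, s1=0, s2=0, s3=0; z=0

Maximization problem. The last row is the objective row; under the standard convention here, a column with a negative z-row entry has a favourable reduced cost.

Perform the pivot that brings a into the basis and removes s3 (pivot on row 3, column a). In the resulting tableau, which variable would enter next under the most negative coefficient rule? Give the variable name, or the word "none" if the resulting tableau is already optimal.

b

Pivot element 3. New z-row = old z-row − (-5)·(row 3/3).
Updated z-row coefficients: a: 0, b: -4, c: -7/3, s1: 0, s2: 0, s3: 5/3.
The most negative is -4 in column b, so b would enter next.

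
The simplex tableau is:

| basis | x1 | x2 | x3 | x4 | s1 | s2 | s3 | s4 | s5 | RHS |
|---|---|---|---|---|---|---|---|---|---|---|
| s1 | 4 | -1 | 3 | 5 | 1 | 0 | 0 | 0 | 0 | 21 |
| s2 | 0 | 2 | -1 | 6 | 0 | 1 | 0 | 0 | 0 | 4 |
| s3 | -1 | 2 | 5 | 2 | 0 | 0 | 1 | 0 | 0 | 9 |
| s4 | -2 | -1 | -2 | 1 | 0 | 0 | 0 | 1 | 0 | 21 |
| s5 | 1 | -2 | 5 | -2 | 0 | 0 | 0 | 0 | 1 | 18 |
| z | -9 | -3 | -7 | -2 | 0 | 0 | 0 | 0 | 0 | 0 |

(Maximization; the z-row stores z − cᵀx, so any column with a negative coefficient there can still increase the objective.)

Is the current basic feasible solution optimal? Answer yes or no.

Column x1 has objective-row coefficient -9, which is negative; an improving pivot exists, so not yet optimal.

no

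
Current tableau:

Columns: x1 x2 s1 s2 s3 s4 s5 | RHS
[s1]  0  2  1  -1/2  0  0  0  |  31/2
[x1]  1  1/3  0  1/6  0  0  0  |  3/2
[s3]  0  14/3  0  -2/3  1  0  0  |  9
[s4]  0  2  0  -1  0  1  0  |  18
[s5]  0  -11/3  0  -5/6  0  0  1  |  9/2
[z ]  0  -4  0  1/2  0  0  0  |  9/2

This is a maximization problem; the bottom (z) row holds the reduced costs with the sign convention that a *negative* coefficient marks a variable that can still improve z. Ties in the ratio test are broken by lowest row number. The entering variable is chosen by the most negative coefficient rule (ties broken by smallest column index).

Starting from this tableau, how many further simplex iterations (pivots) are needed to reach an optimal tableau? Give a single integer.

2

pivot: x2 in, s3 out → z = 171/14
pivot: s2 in, x1 out → z = 25/2
No improving column remains; optimal.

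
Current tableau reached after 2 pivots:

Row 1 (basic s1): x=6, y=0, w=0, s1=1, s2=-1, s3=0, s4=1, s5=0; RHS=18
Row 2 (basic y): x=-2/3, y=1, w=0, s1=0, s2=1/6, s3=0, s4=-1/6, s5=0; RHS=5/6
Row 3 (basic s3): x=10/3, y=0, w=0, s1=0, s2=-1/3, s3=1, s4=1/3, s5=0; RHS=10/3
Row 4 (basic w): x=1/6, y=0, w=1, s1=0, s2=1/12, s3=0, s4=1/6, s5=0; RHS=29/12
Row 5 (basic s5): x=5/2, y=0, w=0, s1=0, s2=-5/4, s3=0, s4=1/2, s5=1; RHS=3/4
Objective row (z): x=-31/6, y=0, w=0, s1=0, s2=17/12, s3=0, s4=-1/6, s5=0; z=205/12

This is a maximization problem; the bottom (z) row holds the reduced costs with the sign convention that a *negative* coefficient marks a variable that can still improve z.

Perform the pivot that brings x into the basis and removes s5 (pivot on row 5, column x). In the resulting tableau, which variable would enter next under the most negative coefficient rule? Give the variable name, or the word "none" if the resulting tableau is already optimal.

s2

Pivot element 5/2. New z-row = old z-row − (-31/6)·(row 5/(5/2)).
Updated z-row coefficients: x: 0, y: 0, w: 0, s1: 0, s2: -7/6, s3: 0, s4: 13/15, s5: 31/15.
The most negative is -7/6 in column s2, so s2 would enter next.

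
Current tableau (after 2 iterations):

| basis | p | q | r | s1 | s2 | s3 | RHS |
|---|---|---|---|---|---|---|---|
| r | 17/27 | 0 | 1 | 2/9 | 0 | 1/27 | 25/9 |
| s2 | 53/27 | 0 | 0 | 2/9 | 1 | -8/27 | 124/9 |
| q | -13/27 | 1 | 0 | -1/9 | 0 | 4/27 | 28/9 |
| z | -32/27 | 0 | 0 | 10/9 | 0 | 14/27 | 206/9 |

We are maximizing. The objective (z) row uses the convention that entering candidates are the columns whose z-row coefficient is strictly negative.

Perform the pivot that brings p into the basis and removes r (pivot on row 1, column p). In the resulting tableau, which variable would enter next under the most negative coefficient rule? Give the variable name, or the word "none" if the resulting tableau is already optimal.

none

Pivot element 17/27. New z-row = old z-row − (-32/27)·(row 1/(17/27)).
Updated z-row coefficients: p: 0, q: 0, r: 32/17, s1: 26/17, s2: 0, s3: 10/17.
No coefficient is strictly negative; the tableau after this pivot is optimal.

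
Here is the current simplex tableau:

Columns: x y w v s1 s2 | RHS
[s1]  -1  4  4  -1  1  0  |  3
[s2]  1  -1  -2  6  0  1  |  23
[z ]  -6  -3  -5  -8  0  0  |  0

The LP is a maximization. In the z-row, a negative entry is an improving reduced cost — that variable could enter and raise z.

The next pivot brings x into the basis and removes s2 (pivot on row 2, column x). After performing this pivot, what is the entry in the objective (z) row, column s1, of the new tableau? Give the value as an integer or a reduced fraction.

0

Pivot element is row 2, column x: 1.
Normalize row 2: new (row 2, s1) = 0/1 = 0.
z-row ← z-row − (-6)·(new row 2): 0 − (-6)·0 = 0.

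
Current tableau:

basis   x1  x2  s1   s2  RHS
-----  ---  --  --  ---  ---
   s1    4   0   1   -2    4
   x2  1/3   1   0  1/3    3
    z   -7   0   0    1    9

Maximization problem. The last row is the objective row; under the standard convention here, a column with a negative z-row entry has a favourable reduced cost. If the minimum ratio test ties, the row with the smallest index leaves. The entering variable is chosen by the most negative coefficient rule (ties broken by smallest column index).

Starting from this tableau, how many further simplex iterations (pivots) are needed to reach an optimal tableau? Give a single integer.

pivot: x1 in, s1 out → z = 16
pivot: s2 in, x2 out → z = 88/3
No improving column remains; optimal.

2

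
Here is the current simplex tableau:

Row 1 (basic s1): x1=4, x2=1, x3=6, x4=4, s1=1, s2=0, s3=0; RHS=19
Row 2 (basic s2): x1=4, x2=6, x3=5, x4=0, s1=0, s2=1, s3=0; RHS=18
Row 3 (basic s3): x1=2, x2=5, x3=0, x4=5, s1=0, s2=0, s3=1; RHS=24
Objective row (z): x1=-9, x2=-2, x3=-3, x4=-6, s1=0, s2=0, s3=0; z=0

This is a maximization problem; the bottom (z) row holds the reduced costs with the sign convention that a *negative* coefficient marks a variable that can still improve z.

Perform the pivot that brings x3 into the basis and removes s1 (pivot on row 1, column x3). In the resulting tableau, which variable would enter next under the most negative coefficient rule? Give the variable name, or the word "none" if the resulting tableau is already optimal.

Pivot element 6. New z-row = old z-row − (-3)·(row 1/6).
Updated z-row coefficients: x1: -7, x2: -3/2, x3: 0, x4: -4, s1: 1/2, s2: 0, s3: 0.
The most negative is -7 in column x1, so x1 would enter next.

x1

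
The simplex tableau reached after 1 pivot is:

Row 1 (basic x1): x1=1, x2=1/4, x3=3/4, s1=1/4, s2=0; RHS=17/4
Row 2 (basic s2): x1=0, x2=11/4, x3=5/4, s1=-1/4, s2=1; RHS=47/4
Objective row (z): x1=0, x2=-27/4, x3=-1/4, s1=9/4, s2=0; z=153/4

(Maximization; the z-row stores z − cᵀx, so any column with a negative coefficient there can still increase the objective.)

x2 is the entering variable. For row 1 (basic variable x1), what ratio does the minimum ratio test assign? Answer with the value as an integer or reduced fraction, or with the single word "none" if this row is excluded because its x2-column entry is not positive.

Ratio = RHS / (x2 entry) = (17/4) / (1/4) = 17.

17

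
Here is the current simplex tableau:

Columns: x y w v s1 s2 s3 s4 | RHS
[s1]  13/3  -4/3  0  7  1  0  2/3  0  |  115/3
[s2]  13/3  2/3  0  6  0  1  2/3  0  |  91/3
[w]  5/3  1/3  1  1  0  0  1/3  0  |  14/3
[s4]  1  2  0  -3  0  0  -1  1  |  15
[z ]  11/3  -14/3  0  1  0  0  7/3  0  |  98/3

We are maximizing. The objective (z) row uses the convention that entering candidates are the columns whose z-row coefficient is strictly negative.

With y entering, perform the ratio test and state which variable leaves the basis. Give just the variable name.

s4

Ratios: row 1 (s1): entry -4/3 ≤ 0, skip; row 2 (s2): (91/3)/(2/3) = 91/2; row 3 (w): (14/3)/(1/3) = 14; row 4 (s4): 15/2 = 15/2.
Minimum ratio 15/2 is in the s4 row, so s4 leaves.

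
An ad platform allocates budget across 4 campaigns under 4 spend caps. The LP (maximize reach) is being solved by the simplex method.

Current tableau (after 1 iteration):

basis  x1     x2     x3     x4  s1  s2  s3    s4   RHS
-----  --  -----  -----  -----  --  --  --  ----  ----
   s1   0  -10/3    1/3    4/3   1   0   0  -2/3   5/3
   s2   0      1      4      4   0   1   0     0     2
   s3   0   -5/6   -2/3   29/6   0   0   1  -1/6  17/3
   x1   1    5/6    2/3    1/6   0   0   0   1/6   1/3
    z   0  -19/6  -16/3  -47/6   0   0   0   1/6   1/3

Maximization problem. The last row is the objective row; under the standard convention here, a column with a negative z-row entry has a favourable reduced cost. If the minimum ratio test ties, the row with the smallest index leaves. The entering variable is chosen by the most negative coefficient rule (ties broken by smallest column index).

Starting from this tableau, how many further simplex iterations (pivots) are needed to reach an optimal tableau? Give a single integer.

pivot: x4 in, s2 out → z = 17/4
pivot: x2 in, x1 out → z = 88/19
No improving column remains; optimal.

2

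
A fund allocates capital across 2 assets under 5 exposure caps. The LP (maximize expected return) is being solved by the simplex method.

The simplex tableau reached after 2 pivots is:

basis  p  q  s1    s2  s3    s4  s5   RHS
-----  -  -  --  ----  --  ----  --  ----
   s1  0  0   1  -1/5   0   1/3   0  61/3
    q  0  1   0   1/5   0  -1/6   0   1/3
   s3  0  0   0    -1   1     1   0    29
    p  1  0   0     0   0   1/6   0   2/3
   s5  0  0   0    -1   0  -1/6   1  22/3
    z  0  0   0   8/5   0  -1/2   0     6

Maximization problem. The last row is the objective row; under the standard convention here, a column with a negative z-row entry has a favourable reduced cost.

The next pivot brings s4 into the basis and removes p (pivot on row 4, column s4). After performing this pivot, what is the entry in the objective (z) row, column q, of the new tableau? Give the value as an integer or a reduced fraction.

0

Pivot element is row 4, column s4: 1/6.
Normalize row 4: new (row 4, q) = 0/(1/6) = 0.
z-row ← z-row − (-1/2)·(new row 4): 0 − (-1/2)·0 = 0.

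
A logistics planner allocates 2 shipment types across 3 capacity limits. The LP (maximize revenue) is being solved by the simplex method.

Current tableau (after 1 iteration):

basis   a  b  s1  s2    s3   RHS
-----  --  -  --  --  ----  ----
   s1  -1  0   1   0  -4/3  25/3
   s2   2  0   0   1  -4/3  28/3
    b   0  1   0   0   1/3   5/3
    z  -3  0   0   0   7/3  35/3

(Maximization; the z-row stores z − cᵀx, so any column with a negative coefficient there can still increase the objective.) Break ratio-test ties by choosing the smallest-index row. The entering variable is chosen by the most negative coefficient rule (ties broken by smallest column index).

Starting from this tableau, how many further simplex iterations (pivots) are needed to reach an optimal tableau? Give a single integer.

1

pivot: a in, s2 out → z = 77/3
No improving column remains; optimal.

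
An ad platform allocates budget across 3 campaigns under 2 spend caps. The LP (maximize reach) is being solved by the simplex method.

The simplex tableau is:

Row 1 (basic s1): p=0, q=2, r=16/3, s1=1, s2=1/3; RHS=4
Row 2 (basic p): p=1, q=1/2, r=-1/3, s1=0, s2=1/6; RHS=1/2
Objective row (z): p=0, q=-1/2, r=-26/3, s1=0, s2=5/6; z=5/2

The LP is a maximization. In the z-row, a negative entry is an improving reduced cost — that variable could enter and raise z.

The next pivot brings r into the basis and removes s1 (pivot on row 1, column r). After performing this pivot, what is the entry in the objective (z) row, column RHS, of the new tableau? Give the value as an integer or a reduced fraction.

9

Pivot element is row 1, column r: 16/3.
Normalize row 1: new (row 1, RHS) = 4/(16/3) = 3/4.
z-row ← z-row − (-26/3)·(new row 1): 5/2 − (-26/3)·(3/4) = 9.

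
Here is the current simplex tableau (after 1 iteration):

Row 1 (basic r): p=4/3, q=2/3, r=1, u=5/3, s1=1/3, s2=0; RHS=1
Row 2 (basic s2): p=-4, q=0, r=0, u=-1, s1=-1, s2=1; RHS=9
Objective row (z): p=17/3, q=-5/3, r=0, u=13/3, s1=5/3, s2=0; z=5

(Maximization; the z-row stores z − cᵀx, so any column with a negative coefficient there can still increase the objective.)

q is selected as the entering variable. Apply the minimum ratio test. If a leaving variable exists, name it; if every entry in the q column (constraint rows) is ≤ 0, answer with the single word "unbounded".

r

Ratios: row 1 (r): 1/(2/3) = 3/2; row 2 (s2): entry 0 ≤ 0, skip.
Minimum ratio is in the r row, so r leaves.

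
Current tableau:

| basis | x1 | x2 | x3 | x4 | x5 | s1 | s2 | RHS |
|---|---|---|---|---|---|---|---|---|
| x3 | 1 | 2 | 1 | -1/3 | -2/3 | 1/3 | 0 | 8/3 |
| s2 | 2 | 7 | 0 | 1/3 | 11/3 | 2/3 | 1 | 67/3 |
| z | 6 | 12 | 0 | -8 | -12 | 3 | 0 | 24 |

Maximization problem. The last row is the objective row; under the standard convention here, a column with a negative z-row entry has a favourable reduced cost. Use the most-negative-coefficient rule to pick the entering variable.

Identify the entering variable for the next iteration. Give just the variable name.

Objective-row coefficients: x1: 6, x2: 12, x3: 0, x4: -8, x5: -12, s1: 3, s2: 0.
The most negative is -12 in column x5, so x5 enters.

x5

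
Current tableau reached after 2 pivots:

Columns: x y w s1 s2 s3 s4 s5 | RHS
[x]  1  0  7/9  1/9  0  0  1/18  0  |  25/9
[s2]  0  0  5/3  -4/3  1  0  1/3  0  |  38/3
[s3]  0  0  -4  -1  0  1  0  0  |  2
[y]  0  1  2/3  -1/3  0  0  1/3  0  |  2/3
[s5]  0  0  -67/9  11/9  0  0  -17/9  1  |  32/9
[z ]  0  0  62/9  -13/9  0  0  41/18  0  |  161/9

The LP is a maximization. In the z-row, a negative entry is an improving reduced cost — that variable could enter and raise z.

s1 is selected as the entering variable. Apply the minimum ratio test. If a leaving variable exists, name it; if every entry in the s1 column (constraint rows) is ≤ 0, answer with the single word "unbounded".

s5

Ratios: row 1 (x): (25/9)/(1/9) = 25; row 2 (s2): entry -4/3 ≤ 0, skip; row 3 (s3): entry -1 ≤ 0, skip; row 4 (y): entry -1/3 ≤ 0, skip; row 5 (s5): (32/9)/(11/9) = 32/11.
Minimum ratio is in the s5 row, so s5 leaves.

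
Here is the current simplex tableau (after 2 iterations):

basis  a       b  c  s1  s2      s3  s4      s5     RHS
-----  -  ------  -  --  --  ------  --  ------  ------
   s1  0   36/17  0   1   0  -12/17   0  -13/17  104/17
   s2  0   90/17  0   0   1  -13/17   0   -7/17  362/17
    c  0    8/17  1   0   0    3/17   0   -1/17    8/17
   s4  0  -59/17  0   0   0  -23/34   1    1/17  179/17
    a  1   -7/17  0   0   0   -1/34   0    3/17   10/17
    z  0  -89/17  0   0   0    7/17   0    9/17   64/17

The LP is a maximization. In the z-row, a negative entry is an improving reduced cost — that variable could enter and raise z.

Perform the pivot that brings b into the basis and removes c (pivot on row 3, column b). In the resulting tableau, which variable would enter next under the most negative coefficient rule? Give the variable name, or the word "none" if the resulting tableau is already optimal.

s5

Pivot element 8/17. New z-row = old z-row − (-89/17)·(row 3/(8/17)).
Updated z-row coefficients: a: 0, b: 0, c: 89/8, s1: 0, s2: 0, s3: 19/8, s4: 0, s5: -1/8.
The most negative is -1/8 in column s5, so s5 would enter next.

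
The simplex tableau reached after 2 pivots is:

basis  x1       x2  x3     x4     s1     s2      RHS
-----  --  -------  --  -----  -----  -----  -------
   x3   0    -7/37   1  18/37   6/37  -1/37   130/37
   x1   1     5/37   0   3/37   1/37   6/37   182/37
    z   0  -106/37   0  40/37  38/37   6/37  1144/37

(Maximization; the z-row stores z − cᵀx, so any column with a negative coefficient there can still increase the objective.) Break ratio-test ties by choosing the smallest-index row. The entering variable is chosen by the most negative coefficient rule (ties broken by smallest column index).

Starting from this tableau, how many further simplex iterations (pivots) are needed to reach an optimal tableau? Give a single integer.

pivot: x2 in, x1 out → z = 676/5
No improving column remains; optimal.

1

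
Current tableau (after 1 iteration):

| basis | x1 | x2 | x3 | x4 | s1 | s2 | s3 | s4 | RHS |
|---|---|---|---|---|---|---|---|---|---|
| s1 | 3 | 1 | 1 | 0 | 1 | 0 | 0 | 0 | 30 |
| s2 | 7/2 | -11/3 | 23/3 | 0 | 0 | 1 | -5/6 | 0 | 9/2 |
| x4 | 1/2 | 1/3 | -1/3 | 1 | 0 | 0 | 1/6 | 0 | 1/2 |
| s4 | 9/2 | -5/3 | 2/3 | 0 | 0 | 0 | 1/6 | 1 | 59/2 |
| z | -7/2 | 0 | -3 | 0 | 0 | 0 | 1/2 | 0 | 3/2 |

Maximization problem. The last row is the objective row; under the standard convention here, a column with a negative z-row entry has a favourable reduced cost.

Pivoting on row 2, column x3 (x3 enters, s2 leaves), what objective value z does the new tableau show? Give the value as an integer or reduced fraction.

75/23

Minimum ratio for x3: (9/2)/(23/3) = 27/46.
z changes by −(z-row coeff of x3)·ratio = −(-3)·(27/46) = 81/46.
New z = 3/2 + (81/46) = 75/23.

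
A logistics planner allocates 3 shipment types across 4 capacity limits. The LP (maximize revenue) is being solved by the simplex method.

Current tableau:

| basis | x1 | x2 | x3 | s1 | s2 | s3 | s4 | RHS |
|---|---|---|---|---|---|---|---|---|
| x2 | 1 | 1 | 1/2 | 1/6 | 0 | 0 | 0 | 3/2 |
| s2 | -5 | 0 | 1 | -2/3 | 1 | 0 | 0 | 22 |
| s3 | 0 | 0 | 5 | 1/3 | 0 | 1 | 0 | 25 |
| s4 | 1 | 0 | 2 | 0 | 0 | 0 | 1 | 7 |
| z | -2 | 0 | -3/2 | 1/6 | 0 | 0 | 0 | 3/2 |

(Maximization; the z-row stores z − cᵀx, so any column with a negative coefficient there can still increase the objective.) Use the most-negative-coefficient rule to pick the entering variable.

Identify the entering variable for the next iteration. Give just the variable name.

x1

Objective-row coefficients: x1: -2, x2: 0, x3: -3/2, s1: 1/6, s2: 0, s3: 0, s4: 0.
The most negative is -2 in column x1, so x1 enters.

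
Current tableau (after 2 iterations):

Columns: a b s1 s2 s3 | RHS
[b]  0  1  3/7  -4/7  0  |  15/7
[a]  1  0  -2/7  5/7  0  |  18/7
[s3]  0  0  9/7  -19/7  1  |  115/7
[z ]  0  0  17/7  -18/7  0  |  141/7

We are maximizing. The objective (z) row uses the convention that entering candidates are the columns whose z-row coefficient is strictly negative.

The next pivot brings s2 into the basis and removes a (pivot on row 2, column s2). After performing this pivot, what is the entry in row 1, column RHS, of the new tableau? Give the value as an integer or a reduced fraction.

Pivot element is row 2, column s2: 5/7.
Normalize row 2: new (row 2, RHS) = (18/7)/(5/7) = 18/5.
row 1 ← row 1 − (-4/7)·(new row 2): 15/7 − (-4/7)·(18/5) = 21/5.

21/5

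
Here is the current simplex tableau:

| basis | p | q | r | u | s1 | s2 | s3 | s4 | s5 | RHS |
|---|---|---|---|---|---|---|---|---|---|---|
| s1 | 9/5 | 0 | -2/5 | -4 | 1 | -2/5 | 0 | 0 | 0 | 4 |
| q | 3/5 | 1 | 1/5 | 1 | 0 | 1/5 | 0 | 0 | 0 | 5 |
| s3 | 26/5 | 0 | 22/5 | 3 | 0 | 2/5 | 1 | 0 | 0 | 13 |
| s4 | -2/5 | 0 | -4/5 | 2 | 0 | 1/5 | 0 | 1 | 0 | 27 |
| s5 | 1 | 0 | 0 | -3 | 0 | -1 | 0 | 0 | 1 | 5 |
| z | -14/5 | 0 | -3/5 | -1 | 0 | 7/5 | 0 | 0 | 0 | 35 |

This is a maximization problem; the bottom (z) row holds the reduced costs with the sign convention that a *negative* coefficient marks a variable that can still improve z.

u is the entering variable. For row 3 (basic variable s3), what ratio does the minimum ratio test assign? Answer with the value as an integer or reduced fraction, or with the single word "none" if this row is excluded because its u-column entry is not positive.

Ratio = RHS / (u entry) = 13 / 3 = 13/3.

13/3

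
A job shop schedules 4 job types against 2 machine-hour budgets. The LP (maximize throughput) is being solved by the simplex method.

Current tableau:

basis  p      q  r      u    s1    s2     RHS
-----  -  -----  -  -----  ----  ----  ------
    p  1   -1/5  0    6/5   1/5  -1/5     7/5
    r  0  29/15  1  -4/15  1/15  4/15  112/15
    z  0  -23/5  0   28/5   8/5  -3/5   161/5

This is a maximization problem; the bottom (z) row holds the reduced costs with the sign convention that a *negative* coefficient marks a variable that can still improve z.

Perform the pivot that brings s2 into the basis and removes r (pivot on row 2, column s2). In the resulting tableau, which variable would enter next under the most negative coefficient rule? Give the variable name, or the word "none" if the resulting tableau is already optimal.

q

Pivot element 4/15. New z-row = old z-row − (-3/5)·(row 2/(4/15)).
Updated z-row coefficients: p: 0, q: -1/4, r: 9/4, u: 5, s1: 7/4, s2: 0.
The most negative is -1/4 in column q, so q would enter next.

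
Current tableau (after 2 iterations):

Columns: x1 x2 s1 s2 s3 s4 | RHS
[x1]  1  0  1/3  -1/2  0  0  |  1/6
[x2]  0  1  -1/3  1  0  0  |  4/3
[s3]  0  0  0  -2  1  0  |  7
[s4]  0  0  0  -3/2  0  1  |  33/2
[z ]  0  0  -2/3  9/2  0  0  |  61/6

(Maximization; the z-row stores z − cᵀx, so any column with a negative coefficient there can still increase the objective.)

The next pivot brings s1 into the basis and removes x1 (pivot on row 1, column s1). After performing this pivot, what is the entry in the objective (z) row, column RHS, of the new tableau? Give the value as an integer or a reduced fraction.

21/2

Pivot element is row 1, column s1: 1/3.
Normalize row 1: new (row 1, RHS) = (1/6)/(1/3) = 1/2.
z-row ← z-row − (-2/3)·(new row 1): 61/6 − (-2/3)·(1/2) = 21/2.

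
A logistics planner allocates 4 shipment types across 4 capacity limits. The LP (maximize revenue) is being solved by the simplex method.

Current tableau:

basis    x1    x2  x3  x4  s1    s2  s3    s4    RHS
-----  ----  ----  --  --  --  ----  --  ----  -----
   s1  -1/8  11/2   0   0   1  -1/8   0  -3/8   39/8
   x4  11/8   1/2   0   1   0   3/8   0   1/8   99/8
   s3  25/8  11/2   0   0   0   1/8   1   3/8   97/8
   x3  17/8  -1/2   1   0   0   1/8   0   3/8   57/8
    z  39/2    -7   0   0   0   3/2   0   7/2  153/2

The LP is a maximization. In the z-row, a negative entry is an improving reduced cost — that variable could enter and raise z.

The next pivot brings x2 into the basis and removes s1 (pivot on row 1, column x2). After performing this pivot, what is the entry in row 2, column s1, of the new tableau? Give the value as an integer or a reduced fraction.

-1/11

Pivot element is row 1, column x2: 11/2.
Normalize row 1: new (row 1, s1) = 1/(11/2) = 2/11.
row 2 ← row 2 − (1/2)·(new row 1): 0 − (1/2)·(2/11) = -1/11.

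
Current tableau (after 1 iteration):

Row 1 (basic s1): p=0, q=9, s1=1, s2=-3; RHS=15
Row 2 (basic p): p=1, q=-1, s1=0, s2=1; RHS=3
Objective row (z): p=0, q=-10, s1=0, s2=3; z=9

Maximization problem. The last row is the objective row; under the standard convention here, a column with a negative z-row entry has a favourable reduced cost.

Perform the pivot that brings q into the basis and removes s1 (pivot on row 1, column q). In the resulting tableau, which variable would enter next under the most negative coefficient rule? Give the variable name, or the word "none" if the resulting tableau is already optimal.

s2

Pivot element 9. New z-row = old z-row − (-10)·(row 1/9).
Updated z-row coefficients: p: 0, q: 0, s1: 10/9, s2: -1/3.
The most negative is -1/3 in column s2, so s2 would enter next.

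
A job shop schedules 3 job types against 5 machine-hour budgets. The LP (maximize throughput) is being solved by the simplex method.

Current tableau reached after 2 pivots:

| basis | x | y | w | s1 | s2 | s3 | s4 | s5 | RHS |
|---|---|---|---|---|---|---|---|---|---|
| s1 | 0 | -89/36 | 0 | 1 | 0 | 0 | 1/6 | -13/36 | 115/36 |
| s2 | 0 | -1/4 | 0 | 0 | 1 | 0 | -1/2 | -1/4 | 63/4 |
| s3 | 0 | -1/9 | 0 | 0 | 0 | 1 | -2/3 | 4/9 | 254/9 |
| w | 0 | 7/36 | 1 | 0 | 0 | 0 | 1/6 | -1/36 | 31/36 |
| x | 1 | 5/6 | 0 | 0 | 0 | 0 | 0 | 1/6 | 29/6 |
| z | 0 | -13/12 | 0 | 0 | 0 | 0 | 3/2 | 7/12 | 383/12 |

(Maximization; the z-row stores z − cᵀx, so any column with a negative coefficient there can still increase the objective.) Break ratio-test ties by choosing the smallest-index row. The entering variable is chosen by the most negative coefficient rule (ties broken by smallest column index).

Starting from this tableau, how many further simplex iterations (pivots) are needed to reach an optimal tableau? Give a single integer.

pivot: y in, w out → z = 257/7
No improving column remains; optimal.

1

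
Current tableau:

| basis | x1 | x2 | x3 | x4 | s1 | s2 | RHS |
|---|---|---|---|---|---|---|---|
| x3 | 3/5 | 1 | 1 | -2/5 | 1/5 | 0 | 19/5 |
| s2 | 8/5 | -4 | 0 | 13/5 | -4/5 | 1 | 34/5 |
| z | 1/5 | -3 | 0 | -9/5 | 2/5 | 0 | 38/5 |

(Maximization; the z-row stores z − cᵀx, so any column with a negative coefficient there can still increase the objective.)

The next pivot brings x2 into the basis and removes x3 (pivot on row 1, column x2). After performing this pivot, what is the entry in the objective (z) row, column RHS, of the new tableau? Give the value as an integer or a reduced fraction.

19

Pivot element is row 1, column x2: 1.
Normalize row 1: new (row 1, RHS) = (19/5)/1 = 19/5.
z-row ← z-row − (-3)·(new row 1): 38/5 − (-3)·(19/5) = 19.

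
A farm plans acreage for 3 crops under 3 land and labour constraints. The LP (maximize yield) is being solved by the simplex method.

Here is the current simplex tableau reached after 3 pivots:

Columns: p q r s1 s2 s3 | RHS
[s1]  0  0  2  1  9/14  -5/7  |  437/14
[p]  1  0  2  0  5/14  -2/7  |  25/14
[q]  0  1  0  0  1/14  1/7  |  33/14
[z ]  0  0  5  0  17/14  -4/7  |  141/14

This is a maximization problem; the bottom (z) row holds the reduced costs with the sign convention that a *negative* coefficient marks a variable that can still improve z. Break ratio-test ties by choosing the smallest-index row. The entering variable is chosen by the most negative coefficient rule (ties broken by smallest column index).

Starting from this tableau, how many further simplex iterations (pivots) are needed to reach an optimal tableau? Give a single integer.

1

pivot: s3 in, q out → z = 39/2
No improving column remains; optimal.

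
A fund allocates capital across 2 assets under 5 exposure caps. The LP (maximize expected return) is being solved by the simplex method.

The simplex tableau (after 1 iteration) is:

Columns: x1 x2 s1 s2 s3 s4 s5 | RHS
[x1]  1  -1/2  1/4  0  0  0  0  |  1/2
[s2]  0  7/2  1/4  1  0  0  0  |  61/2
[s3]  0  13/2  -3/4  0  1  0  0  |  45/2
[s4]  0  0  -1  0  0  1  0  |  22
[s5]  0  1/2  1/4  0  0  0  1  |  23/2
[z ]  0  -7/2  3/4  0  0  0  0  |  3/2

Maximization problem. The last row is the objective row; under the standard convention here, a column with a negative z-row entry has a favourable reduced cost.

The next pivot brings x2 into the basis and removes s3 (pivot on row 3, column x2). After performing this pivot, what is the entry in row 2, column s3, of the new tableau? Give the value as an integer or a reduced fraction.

-7/13

Pivot element is row 3, column x2: 13/2.
Normalize row 3: new (row 3, s3) = 1/(13/2) = 2/13.
row 2 ← row 2 − (7/2)·(new row 3): 0 − (7/2)·(2/13) = -7/13.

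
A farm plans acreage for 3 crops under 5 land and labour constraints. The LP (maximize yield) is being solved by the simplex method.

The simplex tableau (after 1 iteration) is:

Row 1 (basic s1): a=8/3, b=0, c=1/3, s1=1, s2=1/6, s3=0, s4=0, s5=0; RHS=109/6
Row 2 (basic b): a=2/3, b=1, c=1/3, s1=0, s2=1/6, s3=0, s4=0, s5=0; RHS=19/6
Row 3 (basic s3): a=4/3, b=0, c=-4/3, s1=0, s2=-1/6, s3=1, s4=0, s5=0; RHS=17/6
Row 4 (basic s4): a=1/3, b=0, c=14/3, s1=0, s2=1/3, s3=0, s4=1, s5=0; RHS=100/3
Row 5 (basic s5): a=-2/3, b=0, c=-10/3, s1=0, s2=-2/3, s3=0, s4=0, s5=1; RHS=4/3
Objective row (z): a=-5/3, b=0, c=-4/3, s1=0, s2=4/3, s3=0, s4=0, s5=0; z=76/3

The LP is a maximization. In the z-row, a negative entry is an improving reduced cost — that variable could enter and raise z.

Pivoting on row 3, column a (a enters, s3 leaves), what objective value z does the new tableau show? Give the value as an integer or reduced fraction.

231/8

Minimum ratio for a: (17/6)/(4/3) = 17/8.
z changes by −(z-row coeff of a)·ratio = −(-5/3)·(17/8) = 85/24.
New z = 76/3 + (85/24) = 231/8.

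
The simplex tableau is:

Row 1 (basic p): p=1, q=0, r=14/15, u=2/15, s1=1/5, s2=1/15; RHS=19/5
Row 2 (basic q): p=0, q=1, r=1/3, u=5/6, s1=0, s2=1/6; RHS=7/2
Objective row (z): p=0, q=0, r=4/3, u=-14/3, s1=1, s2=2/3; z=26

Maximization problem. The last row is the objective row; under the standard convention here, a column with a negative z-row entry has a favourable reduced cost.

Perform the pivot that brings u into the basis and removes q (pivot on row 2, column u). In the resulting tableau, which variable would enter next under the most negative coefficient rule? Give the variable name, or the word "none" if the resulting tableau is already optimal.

none

Pivot element 5/6. New z-row = old z-row − (-14/3)·(row 2/(5/6)).
Updated z-row coefficients: p: 0, q: 28/5, r: 16/5, u: 0, s1: 1, s2: 8/5.
No coefficient is strictly negative; the tableau after this pivot is optimal.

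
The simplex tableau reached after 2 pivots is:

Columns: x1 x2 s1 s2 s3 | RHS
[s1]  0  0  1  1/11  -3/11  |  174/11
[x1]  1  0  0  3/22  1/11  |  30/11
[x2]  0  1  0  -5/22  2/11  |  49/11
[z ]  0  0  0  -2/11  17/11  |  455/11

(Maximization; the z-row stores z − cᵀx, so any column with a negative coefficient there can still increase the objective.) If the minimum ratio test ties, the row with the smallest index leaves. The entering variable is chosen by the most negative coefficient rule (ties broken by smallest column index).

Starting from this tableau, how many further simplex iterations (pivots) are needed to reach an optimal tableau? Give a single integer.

pivot: s2 in, x1 out → z = 45
No improving column remains; optimal.

1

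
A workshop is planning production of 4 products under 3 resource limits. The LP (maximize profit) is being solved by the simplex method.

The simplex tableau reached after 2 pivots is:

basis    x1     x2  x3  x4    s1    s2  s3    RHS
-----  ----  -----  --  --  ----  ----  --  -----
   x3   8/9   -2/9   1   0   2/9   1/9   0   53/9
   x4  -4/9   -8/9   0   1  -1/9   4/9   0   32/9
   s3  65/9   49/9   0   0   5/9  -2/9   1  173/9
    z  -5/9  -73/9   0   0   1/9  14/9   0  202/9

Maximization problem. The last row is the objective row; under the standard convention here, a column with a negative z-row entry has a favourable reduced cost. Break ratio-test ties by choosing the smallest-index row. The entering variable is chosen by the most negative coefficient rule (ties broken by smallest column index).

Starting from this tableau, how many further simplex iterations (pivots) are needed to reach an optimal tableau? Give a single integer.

1

pivot: x2 in, s3 out → z = 2503/49
No improving column remains; optimal.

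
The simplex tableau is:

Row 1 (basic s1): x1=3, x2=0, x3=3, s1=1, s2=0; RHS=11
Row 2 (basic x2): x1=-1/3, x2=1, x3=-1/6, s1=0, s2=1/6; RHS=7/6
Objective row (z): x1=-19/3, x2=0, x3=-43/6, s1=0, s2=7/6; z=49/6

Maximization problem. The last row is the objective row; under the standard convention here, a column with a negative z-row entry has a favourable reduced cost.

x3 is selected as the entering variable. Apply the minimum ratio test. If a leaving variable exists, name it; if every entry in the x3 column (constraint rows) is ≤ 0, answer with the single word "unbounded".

s1

Ratios: row 1 (s1): 11/3 = 11/3; row 2 (x2): entry -1/6 ≤ 0, skip.
Minimum ratio is in the s1 row, so s1 leaves.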